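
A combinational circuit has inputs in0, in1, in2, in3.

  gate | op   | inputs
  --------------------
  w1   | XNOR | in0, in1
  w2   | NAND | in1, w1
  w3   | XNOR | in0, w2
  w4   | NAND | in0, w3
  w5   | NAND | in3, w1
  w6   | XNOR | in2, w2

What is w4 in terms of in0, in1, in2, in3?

in0 NAND (in0 XNOR (in1 NAND (in0 XNOR in1)))

w1 = in0 XNOR in1
w2 = in1 NAND w1 = in1 NAND (in0 XNOR in1)
w3 = in0 XNOR w2 = in0 XNOR (in1 NAND (in0 XNOR in1))
w4 = in0 NAND w3 = in0 NAND (in0 XNOR (in1 NAND (in0 XNOR in1)))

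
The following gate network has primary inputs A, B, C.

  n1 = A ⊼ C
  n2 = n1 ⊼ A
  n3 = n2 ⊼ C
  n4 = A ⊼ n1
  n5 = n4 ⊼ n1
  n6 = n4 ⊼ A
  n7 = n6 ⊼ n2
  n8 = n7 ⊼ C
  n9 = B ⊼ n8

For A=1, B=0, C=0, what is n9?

n1 = 1 ⊼ 0 = 1
n2 = 1 ⊼ 1 = 0
n4 = 1 ⊼ 1 = 0
n6 = 0 ⊼ 1 = 1
n7 = 1 ⊼ 0 = 1
n8 = 1 ⊼ 0 = 1
n9 = 0 ⊼ 1 = 1

1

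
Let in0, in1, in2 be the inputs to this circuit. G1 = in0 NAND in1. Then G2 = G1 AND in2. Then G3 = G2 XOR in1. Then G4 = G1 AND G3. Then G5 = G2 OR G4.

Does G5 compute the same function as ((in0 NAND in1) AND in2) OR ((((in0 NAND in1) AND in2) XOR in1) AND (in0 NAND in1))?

G1 = in0 NAND in1
G2 = G1 AND in2 = (in0 NAND in1) AND in2
G3 = G2 XOR in1 = ((in0 NAND in1) AND in2) XOR in1
G4 = G1 AND G3 = (in0 NAND in1) AND (((in0 NAND in1) AND in2) XOR in1)
G5 = G2 OR G4 = ((in0 NAND in1) AND in2) OR ((in0 NAND in1) AND (((in0 NAND in1) AND in2) XOR in1))
At in0=0, in1=0, in2=0: circuit gives 0, formula gives 0.
At in0=0, in1=0, in2=1: circuit gives 1, formula gives 1.
Agrees on all 8 inputs.

Yes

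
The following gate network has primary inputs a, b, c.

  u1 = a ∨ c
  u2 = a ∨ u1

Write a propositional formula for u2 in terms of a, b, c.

u1 = a ∨ c
u2 = a ∨ u1 = a ∨ (a ∨ c)

a ∨ (a ∨ c)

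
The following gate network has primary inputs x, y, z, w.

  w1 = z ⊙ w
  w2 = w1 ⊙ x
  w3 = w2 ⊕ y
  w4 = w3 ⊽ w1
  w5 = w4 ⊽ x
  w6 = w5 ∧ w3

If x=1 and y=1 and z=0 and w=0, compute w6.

w1 = 0 ⊙ 0 = 1
w2 = 1 ⊙ 1 = 1
w3 = 1 ⊕ 1 = 0
w4 = 0 ⊽ 1 = 0
w5 = 0 ⊽ 1 = 0
w6 = 0 ∧ 0 = 0

0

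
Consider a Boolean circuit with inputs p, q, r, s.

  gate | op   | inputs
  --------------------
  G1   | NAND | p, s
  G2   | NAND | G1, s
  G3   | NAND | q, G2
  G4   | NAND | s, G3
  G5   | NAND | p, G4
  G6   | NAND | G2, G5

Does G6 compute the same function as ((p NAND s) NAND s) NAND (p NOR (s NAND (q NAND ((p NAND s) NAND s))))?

No

G1 = p NAND s
G2 = G1 NAND s = (p NAND s) NAND s
G3 = q NAND G2 = q NAND ((p NAND s) NAND s)
G4 = s NAND G3 = s NAND (q NAND ((p NAND s) NAND s))
G5 = p NAND G4 = p NAND (s NAND (q NAND ((p NAND s) NAND s)))
G6 = G2 NAND G5 = ((p NAND s) NAND s) NAND (p NAND (s NAND (q NAND ((p NAND s) NAND s))))
At p=0, q=0, r=0, s=0: circuit gives 0, formula gives 1.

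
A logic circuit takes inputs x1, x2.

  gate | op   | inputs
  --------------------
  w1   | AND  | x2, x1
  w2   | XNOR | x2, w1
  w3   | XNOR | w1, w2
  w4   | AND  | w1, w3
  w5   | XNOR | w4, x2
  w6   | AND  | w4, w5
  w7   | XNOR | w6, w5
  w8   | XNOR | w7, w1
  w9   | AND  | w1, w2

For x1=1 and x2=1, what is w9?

w1 = 1 AND 1 = 1
w2 = 1 XNOR 1 = 1
w9 = 1 AND 1 = 1

1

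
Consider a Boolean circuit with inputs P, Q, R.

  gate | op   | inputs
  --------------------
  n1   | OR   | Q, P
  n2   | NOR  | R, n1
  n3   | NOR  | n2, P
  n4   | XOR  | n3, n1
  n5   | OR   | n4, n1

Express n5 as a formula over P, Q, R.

n1 = Q OR P
n2 = R NOR n1 = R NOR (Q OR P)
n3 = n2 NOR P = (R NOR (Q OR P)) NOR P
n4 = n3 XOR n1 = ((R NOR (Q OR P)) NOR P) XOR (Q OR P)
n5 = n4 OR n1 = (((R NOR (Q OR P)) NOR P) XOR (Q OR P)) OR (Q OR P)

(((R NOR (Q OR P)) NOR P) XOR (Q OR P)) OR (Q OR P)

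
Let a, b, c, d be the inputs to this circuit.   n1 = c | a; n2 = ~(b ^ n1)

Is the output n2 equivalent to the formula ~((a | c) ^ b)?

Yes

n1 = c | a
n2 = ~(b ^ n1) = ~(b ^ (c | a))
At a=0, b=0, c=1, d=0: circuit gives 0, formula gives 0.
At a=0, b=0, c=0, d=0: circuit gives 1, formula gives 1.
Agrees on all 16 inputs.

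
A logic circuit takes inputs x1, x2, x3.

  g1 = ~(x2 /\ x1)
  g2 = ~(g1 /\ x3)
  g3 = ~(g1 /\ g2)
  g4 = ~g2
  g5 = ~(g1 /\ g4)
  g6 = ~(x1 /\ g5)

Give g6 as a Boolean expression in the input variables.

g1 = ~(x2 /\ x1)
g2 = ~(g1 /\ x3) = ~((~(x2 /\ x1)) /\ x3)
g4 = ~g2 = ~(~((~(x2 /\ x1)) /\ x3))
g5 = ~(g1 /\ g4) = ~((~(x2 /\ x1)) /\ ~(~((~(x2 /\ x1)) /\ x3)))
g6 = ~(x1 /\ g5) = ~(x1 /\ (~((~(x2 /\ x1)) /\ ~(~((~(x2 /\ x1)) /\ x3)))))

~(x1 /\ (~((~(x2 /\ x1)) /\ ~(~((~(x2 /\ x1)) /\ x3)))))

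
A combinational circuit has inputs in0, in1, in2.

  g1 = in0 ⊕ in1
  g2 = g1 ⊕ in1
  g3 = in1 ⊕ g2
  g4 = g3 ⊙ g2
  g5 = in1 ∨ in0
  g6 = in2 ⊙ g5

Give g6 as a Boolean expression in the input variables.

g5 = in1 ∨ in0
g6 = in2 ⊙ g5 = in2 ⊙ (in1 ∨ in0)

in2 ⊙ (in1 ∨ in0)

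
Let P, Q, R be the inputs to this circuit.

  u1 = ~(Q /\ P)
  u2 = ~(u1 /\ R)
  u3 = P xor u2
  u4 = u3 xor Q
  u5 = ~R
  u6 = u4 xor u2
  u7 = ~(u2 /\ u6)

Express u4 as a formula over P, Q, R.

(P xor (~((~(Q /\ P)) /\ R))) xor Q

u1 = ~(Q /\ P)
u2 = ~(u1 /\ R) = ~((~(Q /\ P)) /\ R)
u3 = P xor u2 = P xor (~((~(Q /\ P)) /\ R))
u4 = u3 xor Q = (P xor (~((~(Q /\ P)) /\ R))) xor Q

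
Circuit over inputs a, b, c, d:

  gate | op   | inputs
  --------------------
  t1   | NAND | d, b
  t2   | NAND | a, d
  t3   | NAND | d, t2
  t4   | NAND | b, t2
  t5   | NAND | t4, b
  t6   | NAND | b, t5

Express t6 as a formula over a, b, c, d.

b NAND ((b NAND (a NAND d)) NAND b)

t2 = a NAND d
t4 = b NAND t2 = b NAND (a NAND d)
t5 = t4 NAND b = (b NAND (a NAND d)) NAND b
t6 = b NAND t5 = b NAND ((b NAND (a NAND d)) NAND b)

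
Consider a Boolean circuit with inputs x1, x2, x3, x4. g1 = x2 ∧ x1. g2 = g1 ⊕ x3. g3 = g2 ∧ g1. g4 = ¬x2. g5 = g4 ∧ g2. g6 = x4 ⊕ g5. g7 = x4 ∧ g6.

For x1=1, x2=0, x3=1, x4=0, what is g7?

g1 = 0 ∧ 1 = 0
g2 = 0 ⊕ 1 = 1
g4 = ¬0 = 1
g5 = 1 ∧ 1 = 1
g6 = 0 ⊕ 1 = 1
g7 = 0 ∧ 1 = 0

0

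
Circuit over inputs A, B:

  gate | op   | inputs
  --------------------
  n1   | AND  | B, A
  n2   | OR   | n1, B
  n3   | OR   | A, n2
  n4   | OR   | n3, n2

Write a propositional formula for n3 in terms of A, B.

n1 = B AND A
n2 = n1 OR B = (B AND A) OR B
n3 = A OR n2 = A OR ((B AND A) OR B)

A OR ((B AND A) OR B)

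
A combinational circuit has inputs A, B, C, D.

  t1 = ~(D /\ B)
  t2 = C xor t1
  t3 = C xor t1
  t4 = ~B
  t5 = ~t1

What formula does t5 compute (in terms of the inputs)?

t1 = ~(D /\ B)
t5 = ~t1 = ~(~(D /\ B))

~(~(D /\ B))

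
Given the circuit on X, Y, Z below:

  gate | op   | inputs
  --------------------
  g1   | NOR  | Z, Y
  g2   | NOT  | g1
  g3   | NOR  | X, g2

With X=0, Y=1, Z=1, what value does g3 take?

g1 = 1 NOR 1 = 0
g2 = NOT 0 = 1
g3 = 0 NOR 1 = 0

0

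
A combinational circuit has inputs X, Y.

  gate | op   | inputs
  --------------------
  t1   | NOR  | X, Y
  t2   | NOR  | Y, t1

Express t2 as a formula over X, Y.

Y NOR (X NOR Y)

t1 = X NOR Y
t2 = Y NOR t1 = Y NOR (X NOR Y)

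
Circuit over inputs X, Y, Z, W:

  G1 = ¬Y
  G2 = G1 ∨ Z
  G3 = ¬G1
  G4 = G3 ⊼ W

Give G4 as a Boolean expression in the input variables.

G1 = ¬Y
G3 = ¬G1 = ¬¬Y
G4 = G3 ⊼ W = ¬¬Y ⊼ W

¬¬Y ⊼ W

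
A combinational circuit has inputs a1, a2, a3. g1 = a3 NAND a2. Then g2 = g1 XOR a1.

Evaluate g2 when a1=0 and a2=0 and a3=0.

1

g1 = 0 NAND 0 = 1
g2 = 1 XOR 0 = 1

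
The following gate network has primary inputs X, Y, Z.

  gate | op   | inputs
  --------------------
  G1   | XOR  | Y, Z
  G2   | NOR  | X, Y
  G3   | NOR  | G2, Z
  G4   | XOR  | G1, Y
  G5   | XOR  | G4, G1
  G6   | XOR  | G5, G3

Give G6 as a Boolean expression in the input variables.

(((Y XOR Z) XOR Y) XOR (Y XOR Z)) XOR ((X NOR Y) NOR Z)

G1 = Y XOR Z
G2 = X NOR Y
G3 = G2 NOR Z = (X NOR Y) NOR Z
G4 = G1 XOR Y = (Y XOR Z) XOR Y
G5 = G4 XOR G1 = ((Y XOR Z) XOR Y) XOR (Y XOR Z)
G6 = G5 XOR G3 = (((Y XOR Z) XOR Y) XOR (Y XOR Z)) XOR ((X NOR Y) NOR Z)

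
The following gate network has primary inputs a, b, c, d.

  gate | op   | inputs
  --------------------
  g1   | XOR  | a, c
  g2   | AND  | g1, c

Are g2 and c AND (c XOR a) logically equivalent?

Yes

g1 = a XOR c
g2 = g1 AND c = (a XOR c) AND c
At a=0, b=0, c=0, d=0: circuit gives 0, formula gives 0.
At a=0, b=0, c=1, d=0: circuit gives 1, formula gives 1.
Agrees on all 16 inputs.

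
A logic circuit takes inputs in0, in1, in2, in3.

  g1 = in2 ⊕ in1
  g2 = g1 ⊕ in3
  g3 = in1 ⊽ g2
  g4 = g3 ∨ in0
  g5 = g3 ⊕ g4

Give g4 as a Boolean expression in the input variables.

(in1 ⊽ ((in2 ⊕ in1) ⊕ in3)) ∨ in0

g1 = in2 ⊕ in1
g2 = g1 ⊕ in3 = (in2 ⊕ in1) ⊕ in3
g3 = in1 ⊽ g2 = in1 ⊽ ((in2 ⊕ in1) ⊕ in3)
g4 = g3 ∨ in0 = (in1 ⊽ ((in2 ⊕ in1) ⊕ in3)) ∨ in0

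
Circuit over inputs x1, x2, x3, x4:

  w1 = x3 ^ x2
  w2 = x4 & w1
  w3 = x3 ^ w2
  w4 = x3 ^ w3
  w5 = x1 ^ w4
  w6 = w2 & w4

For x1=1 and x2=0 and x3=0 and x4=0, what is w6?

0

w1 = 0 ^ 0 = 0
w2 = 0 & 0 = 0
w3 = 0 ^ 0 = 0
w4 = 0 ^ 0 = 0
w6 = 0 & 0 = 0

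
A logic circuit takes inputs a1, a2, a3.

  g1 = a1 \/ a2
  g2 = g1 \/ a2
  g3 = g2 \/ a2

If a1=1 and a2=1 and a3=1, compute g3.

1

g1 = 1 \/ 1 = 1
g2 = 1 \/ 1 = 1
g3 = 1 \/ 1 = 1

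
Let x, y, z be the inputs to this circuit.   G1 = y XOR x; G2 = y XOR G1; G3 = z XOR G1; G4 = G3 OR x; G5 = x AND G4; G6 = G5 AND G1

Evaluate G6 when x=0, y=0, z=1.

0

G1 = 0 XOR 0 = 0
G3 = 1 XOR 0 = 1
G4 = 1 OR 0 = 1
G5 = 0 AND 1 = 0
G6 = 0 AND 0 = 0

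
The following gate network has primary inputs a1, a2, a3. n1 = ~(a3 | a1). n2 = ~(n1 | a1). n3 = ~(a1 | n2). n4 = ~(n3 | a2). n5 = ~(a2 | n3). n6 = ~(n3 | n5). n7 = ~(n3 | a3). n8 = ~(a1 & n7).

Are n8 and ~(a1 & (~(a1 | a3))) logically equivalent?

n1 = ~(a3 | a1)
n2 = ~(n1 | a1) = ~((~(a3 | a1)) | a1)
n3 = ~(a1 | n2) = ~(a1 | (~((~(a3 | a1)) | a1)))
n7 = ~(n3 | a3) = ~((~(a1 | (~((~(a3 | a1)) | a1)))) | a3)
n8 = ~(a1 & n7) = ~(a1 & (~((~(a1 | (~((~(a3 | a1)) | a1)))) | a3)))
At a1=1, a2=0, a3=0: circuit gives 0, formula gives 1.

No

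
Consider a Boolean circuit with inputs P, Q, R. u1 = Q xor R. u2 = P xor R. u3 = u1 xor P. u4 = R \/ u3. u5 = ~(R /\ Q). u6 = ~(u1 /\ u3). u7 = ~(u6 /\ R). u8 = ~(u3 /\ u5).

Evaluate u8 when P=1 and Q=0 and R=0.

u1 = 0 xor 0 = 0
u3 = 0 xor 1 = 1
u5 = ~(0 /\ 0) = 1
u8 = ~(1 /\ 1) = 0

0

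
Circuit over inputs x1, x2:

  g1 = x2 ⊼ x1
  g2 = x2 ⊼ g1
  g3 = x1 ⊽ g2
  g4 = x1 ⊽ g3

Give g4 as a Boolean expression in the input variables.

x1 ⊽ (x1 ⊽ (x2 ⊼ (x2 ⊼ x1)))

g1 = x2 ⊼ x1
g2 = x2 ⊼ g1 = x2 ⊼ (x2 ⊼ x1)
g3 = x1 ⊽ g2 = x1 ⊽ (x2 ⊼ (x2 ⊼ x1))
g4 = x1 ⊽ g3 = x1 ⊽ (x1 ⊽ (x2 ⊼ (x2 ⊼ x1)))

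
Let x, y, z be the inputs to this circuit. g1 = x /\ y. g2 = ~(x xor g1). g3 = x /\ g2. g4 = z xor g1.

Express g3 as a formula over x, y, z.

g1 = x /\ y
g2 = ~(x xor g1) = ~(x xor (x /\ y))
g3 = x /\ g2 = x /\ (~(x xor (x /\ y)))

x /\ (~(x xor (x /\ y)))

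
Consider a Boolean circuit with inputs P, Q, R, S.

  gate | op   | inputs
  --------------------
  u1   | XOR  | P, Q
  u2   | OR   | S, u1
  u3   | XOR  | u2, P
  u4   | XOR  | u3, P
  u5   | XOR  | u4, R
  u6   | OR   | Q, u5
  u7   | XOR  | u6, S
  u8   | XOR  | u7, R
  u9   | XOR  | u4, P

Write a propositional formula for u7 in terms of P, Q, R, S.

(Q OR ((((S OR (P XOR Q)) XOR P) XOR P) XOR R)) XOR S

u1 = P XOR Q
u2 = S OR u1 = S OR (P XOR Q)
u3 = u2 XOR P = (S OR (P XOR Q)) XOR P
u4 = u3 XOR P = ((S OR (P XOR Q)) XOR P) XOR P
u5 = u4 XOR R = (((S OR (P XOR Q)) XOR P) XOR P) XOR R
u6 = Q OR u5 = Q OR ((((S OR (P XOR Q)) XOR P) XOR P) XOR R)
u7 = u6 XOR S = (Q OR ((((S OR (P XOR Q)) XOR P) XOR P) XOR R)) XOR S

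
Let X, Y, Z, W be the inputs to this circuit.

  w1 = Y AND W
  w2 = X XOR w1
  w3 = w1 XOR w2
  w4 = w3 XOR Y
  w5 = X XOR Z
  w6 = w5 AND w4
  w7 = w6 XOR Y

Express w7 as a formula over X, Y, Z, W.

w1 = Y AND W
w2 = X XOR w1 = X XOR (Y AND W)
w3 = w1 XOR w2 = (Y AND W) XOR (X XOR (Y AND W))
w4 = w3 XOR Y = ((Y AND W) XOR (X XOR (Y AND W))) XOR Y
w5 = X XOR Z
w6 = w5 AND w4 = (X XOR Z) AND (((Y AND W) XOR (X XOR (Y AND W))) XOR Y)
w7 = w6 XOR Y = ((X XOR Z) AND (((Y AND W) XOR (X XOR (Y AND W))) XOR Y)) XOR Y

((X XOR Z) AND (((Y AND W) XOR (X XOR (Y AND W))) XOR Y)) XOR Y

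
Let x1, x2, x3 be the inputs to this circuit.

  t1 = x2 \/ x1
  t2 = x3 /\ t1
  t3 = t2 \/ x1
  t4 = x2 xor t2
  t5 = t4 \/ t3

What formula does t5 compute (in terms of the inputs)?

t1 = x2 \/ x1
t2 = x3 /\ t1 = x3 /\ (x2 \/ x1)
t3 = t2 \/ x1 = (x3 /\ (x2 \/ x1)) \/ x1
t4 = x2 xor t2 = x2 xor (x3 /\ (x2 \/ x1))
t5 = t4 \/ t3 = (x2 xor (x3 /\ (x2 \/ x1))) \/ ((x3 /\ (x2 \/ x1)) \/ x1)

(x2 xor (x3 /\ (x2 \/ x1))) \/ ((x3 /\ (x2 \/ x1)) \/ x1)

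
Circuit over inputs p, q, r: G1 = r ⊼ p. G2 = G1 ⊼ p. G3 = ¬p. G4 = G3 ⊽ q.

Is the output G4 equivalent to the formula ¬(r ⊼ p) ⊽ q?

G3 = ¬p
G4 = G3 ⊽ q = ¬p ⊽ q
At p=0, q=0, r=0: circuit gives 0, formula gives 1.

No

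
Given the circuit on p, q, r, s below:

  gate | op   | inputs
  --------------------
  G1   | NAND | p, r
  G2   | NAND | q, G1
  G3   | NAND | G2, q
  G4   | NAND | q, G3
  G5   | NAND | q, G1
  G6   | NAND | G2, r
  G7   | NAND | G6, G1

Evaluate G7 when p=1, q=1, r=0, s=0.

0

G1 = 1 NAND 0 = 1
G2 = 1 NAND 1 = 0
G6 = 0 NAND 0 = 1
G7 = 1 NAND 1 = 0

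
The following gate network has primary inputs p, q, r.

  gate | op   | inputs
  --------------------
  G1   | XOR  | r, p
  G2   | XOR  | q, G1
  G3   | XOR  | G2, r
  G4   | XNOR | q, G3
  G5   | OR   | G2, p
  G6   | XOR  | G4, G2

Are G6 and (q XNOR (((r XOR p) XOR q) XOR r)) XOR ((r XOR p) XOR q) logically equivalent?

Yes

G1 = r XOR p
G2 = q XOR G1 = q XOR (r XOR p)
G3 = G2 XOR r = (q XOR (r XOR p)) XOR r
G4 = q XNOR G3 = q XNOR ((q XOR (r XOR p)) XOR r)
G6 = G4 XOR G2 = (q XNOR ((q XOR (r XOR p)) XOR r)) XOR (q XOR (r XOR p))
At p=0, q=0, r=1: circuit gives 0, formula gives 0.
At p=0, q=0, r=0: circuit gives 1, formula gives 1.
Agrees on all 8 inputs.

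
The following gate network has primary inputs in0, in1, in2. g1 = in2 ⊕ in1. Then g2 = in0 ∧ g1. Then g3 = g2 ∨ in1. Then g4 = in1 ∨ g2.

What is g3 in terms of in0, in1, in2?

(in0 ∧ (in2 ⊕ in1)) ∨ in1

g1 = in2 ⊕ in1
g2 = in0 ∧ g1 = in0 ∧ (in2 ⊕ in1)
g3 = g2 ∨ in1 = (in0 ∧ (in2 ⊕ in1)) ∨ in1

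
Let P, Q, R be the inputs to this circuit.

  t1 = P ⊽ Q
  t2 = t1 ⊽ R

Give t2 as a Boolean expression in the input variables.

(P ⊽ Q) ⊽ R

t1 = P ⊽ Q
t2 = t1 ⊽ R = (P ⊽ Q) ⊽ R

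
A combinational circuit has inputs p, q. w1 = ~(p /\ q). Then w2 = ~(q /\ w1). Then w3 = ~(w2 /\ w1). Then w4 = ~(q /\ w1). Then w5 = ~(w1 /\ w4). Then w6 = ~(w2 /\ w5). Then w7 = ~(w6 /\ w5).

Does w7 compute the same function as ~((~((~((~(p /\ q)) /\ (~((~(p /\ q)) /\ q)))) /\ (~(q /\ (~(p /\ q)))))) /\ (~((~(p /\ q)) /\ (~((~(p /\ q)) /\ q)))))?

w1 = ~(p /\ q)
w2 = ~(q /\ w1) = ~(q /\ (~(p /\ q)))
w4 = ~(q /\ w1) = ~(q /\ (~(p /\ q)))
w5 = ~(w1 /\ w4) = ~((~(p /\ q)) /\ (~(q /\ (~(p /\ q)))))
w6 = ~(w2 /\ w5) = ~((~(q /\ (~(p /\ q)))) /\ (~((~(p /\ q)) /\ (~(q /\ (~(p /\ q)))))))
w7 = ~(w6 /\ w5) = ~((~((~(q /\ (~(p /\ q)))) /\ (~((~(p /\ q)) /\ (~(q /\ (~(p /\ q)))))))) /\ (~((~(p /\ q)) /\ (~(q /\ (~(p /\ q)))))))
At p=0, q=1: circuit gives 0, formula gives 0.
At p=0, q=0: circuit gives 1, formula gives 1.
Agrees on all 4 inputs.

Yes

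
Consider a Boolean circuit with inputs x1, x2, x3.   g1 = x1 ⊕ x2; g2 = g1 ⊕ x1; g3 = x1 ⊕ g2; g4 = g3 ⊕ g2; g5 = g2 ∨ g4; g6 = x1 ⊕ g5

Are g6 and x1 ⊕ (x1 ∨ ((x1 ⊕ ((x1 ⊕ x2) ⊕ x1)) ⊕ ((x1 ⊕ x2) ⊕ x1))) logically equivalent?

No

g1 = x1 ⊕ x2
g2 = g1 ⊕ x1 = (x1 ⊕ x2) ⊕ x1
g3 = x1 ⊕ g2 = x1 ⊕ ((x1 ⊕ x2) ⊕ x1)
g4 = g3 ⊕ g2 = (x1 ⊕ ((x1 ⊕ x2) ⊕ x1)) ⊕ ((x1 ⊕ x2) ⊕ x1)
g5 = g2 ∨ g4 = ((x1 ⊕ x2) ⊕ x1) ∨ ((x1 ⊕ ((x1 ⊕ x2) ⊕ x1)) ⊕ ((x1 ⊕ x2) ⊕ x1))
g6 = x1 ⊕ g5 = x1 ⊕ (((x1 ⊕ x2) ⊕ x1) ∨ ((x1 ⊕ ((x1 ⊕ x2) ⊕ x1)) ⊕ ((x1 ⊕ x2) ⊕ x1)))
At x1=0, x2=1, x3=0: circuit gives 1, formula gives 0.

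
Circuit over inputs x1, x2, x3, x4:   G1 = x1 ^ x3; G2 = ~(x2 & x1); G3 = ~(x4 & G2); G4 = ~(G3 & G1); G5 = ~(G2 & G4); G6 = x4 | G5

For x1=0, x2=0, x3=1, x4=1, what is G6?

1

G1 = 0 ^ 1 = 1
G2 = ~(0 & 0) = 1
G3 = ~(1 & 1) = 0
G4 = ~(0 & 1) = 1
G5 = ~(1 & 1) = 0
G6 = 1 | 0 = 1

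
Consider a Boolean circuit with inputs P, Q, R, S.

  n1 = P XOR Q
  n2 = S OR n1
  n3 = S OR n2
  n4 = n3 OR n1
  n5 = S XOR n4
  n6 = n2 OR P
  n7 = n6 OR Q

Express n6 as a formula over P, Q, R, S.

n1 = P XOR Q
n2 = S OR n1 = S OR (P XOR Q)
n6 = n2 OR P = (S OR (P XOR Q)) OR P

(S OR (P XOR Q)) OR P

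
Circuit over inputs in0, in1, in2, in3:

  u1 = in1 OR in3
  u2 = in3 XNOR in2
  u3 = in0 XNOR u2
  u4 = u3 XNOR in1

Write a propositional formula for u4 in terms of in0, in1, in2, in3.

u2 = in3 XNOR in2
u3 = in0 XNOR u2 = in0 XNOR (in3 XNOR in2)
u4 = u3 XNOR in1 = (in0 XNOR (in3 XNOR in2)) XNOR in1

(in0 XNOR (in3 XNOR in2)) XNOR in1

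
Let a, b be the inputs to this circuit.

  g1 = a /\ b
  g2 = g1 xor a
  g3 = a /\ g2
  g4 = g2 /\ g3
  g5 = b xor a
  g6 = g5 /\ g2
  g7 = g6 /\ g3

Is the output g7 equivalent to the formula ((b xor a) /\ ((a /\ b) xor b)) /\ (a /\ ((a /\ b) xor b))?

No

g1 = a /\ b
g2 = g1 xor a = (a /\ b) xor a
g3 = a /\ g2 = a /\ ((a /\ b) xor a)
g5 = b xor a
g6 = g5 /\ g2 = (b xor a) /\ ((a /\ b) xor a)
g7 = g6 /\ g3 = ((b xor a) /\ ((a /\ b) xor a)) /\ (a /\ ((a /\ b) xor a))
At a=1, b=0: circuit gives 1, formula gives 0.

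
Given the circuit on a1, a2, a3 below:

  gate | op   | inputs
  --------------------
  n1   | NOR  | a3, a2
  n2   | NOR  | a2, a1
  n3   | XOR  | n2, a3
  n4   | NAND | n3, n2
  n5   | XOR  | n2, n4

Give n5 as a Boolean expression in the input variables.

n2 = a2 NOR a1
n3 = n2 XOR a3 = (a2 NOR a1) XOR a3
n4 = n3 NAND n2 = ((a2 NOR a1) XOR a3) NAND (a2 NOR a1)
n5 = n2 XOR n4 = (a2 NOR a1) XOR (((a2 NOR a1) XOR a3) NAND (a2 NOR a1))

(a2 NOR a1) XOR (((a2 NOR a1) XOR a3) NAND (a2 NOR a1))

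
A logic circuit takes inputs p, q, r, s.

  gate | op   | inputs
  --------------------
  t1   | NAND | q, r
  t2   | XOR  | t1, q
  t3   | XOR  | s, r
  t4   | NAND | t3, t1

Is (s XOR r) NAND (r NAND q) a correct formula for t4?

Yes

t1 = q NAND r
t3 = s XOR r
t4 = t3 NAND t1 = (s XOR r) NAND (q NAND r)
At p=0, q=0, r=0, s=1: circuit gives 0, formula gives 0.
At p=0, q=0, r=0, s=0: circuit gives 1, formula gives 1.
Agrees on all 16 inputs.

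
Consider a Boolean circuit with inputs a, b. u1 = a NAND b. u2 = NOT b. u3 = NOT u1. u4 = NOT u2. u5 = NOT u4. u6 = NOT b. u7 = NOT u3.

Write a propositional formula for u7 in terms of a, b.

NOT NOT (a NAND b)

u1 = a NAND b
u3 = NOT u1 = NOT (a NAND b)
u7 = NOT u3 = NOT NOT (a NAND b)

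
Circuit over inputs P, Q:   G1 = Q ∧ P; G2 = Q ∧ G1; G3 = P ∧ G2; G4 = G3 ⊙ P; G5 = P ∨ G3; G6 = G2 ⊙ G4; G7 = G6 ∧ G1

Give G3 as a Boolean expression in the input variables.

G1 = Q ∧ P
G2 = Q ∧ G1 = Q ∧ (Q ∧ P)
G3 = P ∧ G2 = P ∧ (Q ∧ (Q ∧ P))

P ∧ (Q ∧ (Q ∧ P))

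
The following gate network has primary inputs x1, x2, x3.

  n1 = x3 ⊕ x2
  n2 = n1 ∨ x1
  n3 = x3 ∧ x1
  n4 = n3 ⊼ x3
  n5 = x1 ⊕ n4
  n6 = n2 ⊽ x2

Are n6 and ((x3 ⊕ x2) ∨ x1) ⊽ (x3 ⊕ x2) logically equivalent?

n1 = x3 ⊕ x2
n2 = n1 ∨ x1 = (x3 ⊕ x2) ∨ x1
n6 = n2 ⊽ x2 = ((x3 ⊕ x2) ∨ x1) ⊽ x2
At x1=0, x2=1, x3=1: circuit gives 0, formula gives 1.

No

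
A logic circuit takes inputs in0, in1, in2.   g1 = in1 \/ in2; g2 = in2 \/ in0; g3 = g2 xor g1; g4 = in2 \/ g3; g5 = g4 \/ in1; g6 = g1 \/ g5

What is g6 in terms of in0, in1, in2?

g1 = in1 \/ in2
g2 = in2 \/ in0
g3 = g2 xor g1 = (in2 \/ in0) xor (in1 \/ in2)
g4 = in2 \/ g3 = in2 \/ ((in2 \/ in0) xor (in1 \/ in2))
g5 = g4 \/ in1 = (in2 \/ ((in2 \/ in0) xor (in1 \/ in2))) \/ in1
g6 = g1 \/ g5 = (in1 \/ in2) \/ ((in2 \/ ((in2 \/ in0) xor (in1 \/ in2))) \/ in1)

(in1 \/ in2) \/ ((in2 \/ ((in2 \/ in0) xor (in1 \/ in2))) \/ in1)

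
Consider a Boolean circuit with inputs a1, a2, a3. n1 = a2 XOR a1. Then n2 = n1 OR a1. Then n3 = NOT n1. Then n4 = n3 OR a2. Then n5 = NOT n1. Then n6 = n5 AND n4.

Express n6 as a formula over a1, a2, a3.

NOT (a2 XOR a1) AND (NOT (a2 XOR a1) OR a2)

n1 = a2 XOR a1
n3 = NOT n1 = NOT (a2 XOR a1)
n4 = n3 OR a2 = NOT (a2 XOR a1) OR a2
n5 = NOT n1 = NOT (a2 XOR a1)
n6 = n5 AND n4 = NOT (a2 XOR a1) AND (NOT (a2 XOR a1) OR a2)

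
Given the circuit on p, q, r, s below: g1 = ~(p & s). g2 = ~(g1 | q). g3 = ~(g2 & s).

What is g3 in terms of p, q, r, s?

~((~((~(p & s)) | q)) & s)

g1 = ~(p & s)
g2 = ~(g1 | q) = ~((~(p & s)) | q)
g3 = ~(g2 & s) = ~((~((~(p & s)) | q)) & s)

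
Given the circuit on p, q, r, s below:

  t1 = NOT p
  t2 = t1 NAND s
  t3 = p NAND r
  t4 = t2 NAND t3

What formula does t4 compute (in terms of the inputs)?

t1 = NOT p
t2 = t1 NAND s = NOT p NAND s
t3 = p NAND r
t4 = t2 NAND t3 = (NOT p NAND s) NAND (p NAND r)

(NOT p NAND s) NAND (p NAND r)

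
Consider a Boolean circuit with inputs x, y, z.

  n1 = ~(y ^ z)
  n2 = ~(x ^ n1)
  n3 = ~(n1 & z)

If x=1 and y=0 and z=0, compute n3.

1

n1 = ~(0 ^ 0) = 1
n3 = ~(1 & 0) = 1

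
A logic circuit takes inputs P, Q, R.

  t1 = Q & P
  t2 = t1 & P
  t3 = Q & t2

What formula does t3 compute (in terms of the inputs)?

Q & ((Q & P) & P)

t1 = Q & P
t2 = t1 & P = (Q & P) & P
t3 = Q & t2 = Q & ((Q & P) & P)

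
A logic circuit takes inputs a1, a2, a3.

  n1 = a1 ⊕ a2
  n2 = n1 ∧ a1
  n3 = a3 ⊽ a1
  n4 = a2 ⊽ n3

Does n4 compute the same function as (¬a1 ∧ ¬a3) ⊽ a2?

n3 = a3 ⊽ a1
n4 = a2 ⊽ n3 = a2 ⊽ (a3 ⊽ a1)
At a1=0, a2=0, a3=0: circuit gives 0, formula gives 0.
At a1=0, a2=0, a3=1: circuit gives 1, formula gives 1.
Agrees on all 8 inputs.

Yes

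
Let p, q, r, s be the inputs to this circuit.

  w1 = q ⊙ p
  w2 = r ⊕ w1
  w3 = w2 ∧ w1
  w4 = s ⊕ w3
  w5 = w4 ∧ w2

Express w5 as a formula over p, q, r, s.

w1 = q ⊙ p
w2 = r ⊕ w1 = r ⊕ (q ⊙ p)
w3 = w2 ∧ w1 = (r ⊕ (q ⊙ p)) ∧ (q ⊙ p)
w4 = s ⊕ w3 = s ⊕ ((r ⊕ (q ⊙ p)) ∧ (q ⊙ p))
w5 = w4 ∧ w2 = (s ⊕ ((r ⊕ (q ⊙ p)) ∧ (q ⊙ p))) ∧ (r ⊕ (q ⊙ p))

(s ⊕ ((r ⊕ (q ⊙ p)) ∧ (q ⊙ p))) ∧ (r ⊕ (q ⊙ p))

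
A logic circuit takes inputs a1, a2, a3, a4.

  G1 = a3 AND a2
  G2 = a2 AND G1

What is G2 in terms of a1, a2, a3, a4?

G1 = a3 AND a2
G2 = a2 AND G1 = a2 AND (a3 AND a2)

a2 AND (a3 AND a2)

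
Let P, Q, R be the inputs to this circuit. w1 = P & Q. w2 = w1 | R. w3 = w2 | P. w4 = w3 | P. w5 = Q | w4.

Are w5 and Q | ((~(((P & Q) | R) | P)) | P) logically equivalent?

w1 = P & Q
w2 = w1 | R = (P & Q) | R
w3 = w2 | P = ((P & Q) | R) | P
w4 = w3 | P = (((P & Q) | R) | P) | P
w5 = Q | w4 = Q | ((((P & Q) | R) | P) | P)
At P=0, Q=0, R=0: circuit gives 0, formula gives 1.

No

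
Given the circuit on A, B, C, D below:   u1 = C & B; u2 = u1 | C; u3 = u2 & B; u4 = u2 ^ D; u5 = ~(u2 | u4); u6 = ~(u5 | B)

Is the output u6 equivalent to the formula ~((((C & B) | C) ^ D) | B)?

u1 = C & B
u2 = u1 | C = (C & B) | C
u4 = u2 ^ D = ((C & B) | C) ^ D
u5 = ~(u2 | u4) = ~(((C & B) | C) | (((C & B) | C) ^ D))
u6 = ~(u5 | B) = ~((~(((C & B) | C) | (((C & B) | C) ^ D))) | B)
At A=0, B=0, C=0, D=0: circuit gives 0, formula gives 1.

No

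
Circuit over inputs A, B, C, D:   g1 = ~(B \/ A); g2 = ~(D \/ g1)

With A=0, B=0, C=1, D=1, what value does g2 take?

g1 = ~(0 \/ 0) = 1
g2 = ~(1 \/ 1) = 0

0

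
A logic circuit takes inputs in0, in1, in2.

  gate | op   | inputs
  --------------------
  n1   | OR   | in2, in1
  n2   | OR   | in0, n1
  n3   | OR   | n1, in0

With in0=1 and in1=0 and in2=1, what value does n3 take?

1

n1 = 1 OR 0 = 1
n3 = 1 OR 1 = 1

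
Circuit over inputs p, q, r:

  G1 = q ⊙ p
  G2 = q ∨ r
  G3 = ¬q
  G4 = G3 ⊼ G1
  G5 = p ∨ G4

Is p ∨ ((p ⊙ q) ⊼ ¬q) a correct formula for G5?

Yes

G1 = q ⊙ p
G3 = ¬q
G4 = G3 ⊼ G1 = ¬q ⊼ (q ⊙ p)
G5 = p ∨ G4 = p ∨ (¬q ⊼ (q ⊙ p))
At p=0, q=0, r=0: circuit gives 0, formula gives 0.
At p=0, q=1, r=0: circuit gives 1, formula gives 1.
Agrees on all 8 inputs.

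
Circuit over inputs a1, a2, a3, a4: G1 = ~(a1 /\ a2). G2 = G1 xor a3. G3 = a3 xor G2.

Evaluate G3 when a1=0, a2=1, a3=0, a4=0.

G1 = ~(0 /\ 1) = 1
G2 = 1 xor 0 = 1
G3 = 0 xor 1 = 1

1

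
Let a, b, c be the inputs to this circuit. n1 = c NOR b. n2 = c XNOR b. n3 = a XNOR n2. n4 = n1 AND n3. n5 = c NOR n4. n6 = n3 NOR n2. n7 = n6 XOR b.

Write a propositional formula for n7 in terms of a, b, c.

((a XNOR (c XNOR b)) NOR (c XNOR b)) XOR b

n2 = c XNOR b
n3 = a XNOR n2 = a XNOR (c XNOR b)
n6 = n3 NOR n2 = (a XNOR (c XNOR b)) NOR (c XNOR b)
n7 = n6 XOR b = ((a XNOR (c XNOR b)) NOR (c XNOR b)) XOR b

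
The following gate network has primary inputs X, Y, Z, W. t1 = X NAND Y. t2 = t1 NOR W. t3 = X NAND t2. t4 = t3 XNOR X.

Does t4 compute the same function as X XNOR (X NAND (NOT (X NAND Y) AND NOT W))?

t1 = X NAND Y
t2 = t1 NOR W = (X NAND Y) NOR W
t3 = X NAND t2 = X NAND ((X NAND Y) NOR W)
t4 = t3 XNOR X = (X NAND ((X NAND Y) NOR W)) XNOR X
At X=0, Y=0, Z=0, W=0: circuit gives 0, formula gives 0.
At X=1, Y=0, Z=0, W=0: circuit gives 1, formula gives 1.
Agrees on all 16 inputs.

Yes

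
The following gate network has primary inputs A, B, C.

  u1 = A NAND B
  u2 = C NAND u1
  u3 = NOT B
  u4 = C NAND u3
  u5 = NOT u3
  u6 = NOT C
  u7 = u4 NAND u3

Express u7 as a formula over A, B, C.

u3 = NOT B
u4 = C NAND u3 = C NAND NOT B
u7 = u4 NAND u3 = (C NAND NOT B) NAND NOT B

(C NAND NOT B) NAND NOT B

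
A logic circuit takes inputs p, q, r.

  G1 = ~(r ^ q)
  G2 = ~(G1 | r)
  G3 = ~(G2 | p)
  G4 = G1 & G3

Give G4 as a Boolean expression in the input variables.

G1 = ~(r ^ q)
G2 = ~(G1 | r) = ~((~(r ^ q)) | r)
G3 = ~(G2 | p) = ~((~((~(r ^ q)) | r)) | p)
G4 = G1 & G3 = (~(r ^ q)) & (~((~((~(r ^ q)) | r)) | p))

(~(r ^ q)) & (~((~((~(r ^ q)) | r)) | p))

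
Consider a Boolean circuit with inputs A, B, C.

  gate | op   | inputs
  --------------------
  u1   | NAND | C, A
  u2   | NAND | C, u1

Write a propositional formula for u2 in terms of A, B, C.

C NAND (C NAND A)

u1 = C NAND A
u2 = C NAND u1 = C NAND (C NAND A)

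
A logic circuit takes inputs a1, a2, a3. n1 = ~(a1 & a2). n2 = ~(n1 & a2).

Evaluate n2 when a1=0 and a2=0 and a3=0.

1

n1 = ~(0 & 0) = 1
n2 = ~(1 & 0) = 1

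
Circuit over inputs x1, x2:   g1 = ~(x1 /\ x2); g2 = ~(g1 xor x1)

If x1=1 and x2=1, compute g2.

0

g1 = ~(1 /\ 1) = 0
g2 = ~(0 xor 1) = 0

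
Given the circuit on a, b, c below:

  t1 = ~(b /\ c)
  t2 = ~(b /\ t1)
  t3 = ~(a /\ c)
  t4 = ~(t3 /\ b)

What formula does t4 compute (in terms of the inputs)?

t3 = ~(a /\ c)
t4 = ~(t3 /\ b) = ~((~(a /\ c)) /\ b)

~((~(a /\ c)) /\ b)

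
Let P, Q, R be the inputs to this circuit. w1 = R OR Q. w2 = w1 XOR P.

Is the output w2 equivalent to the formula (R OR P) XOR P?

No

w1 = R OR Q
w2 = w1 XOR P = (R OR Q) XOR P
At P=0, Q=1, R=0: circuit gives 1, formula gives 0.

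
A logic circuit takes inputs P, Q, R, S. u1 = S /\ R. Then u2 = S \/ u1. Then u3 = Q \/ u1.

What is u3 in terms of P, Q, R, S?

u1 = S /\ R
u3 = Q \/ u1 = Q \/ (S /\ R)

Q \/ (S /\ R)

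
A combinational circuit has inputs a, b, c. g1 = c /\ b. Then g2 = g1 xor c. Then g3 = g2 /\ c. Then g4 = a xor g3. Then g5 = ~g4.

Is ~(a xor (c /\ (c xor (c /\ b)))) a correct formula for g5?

Yes

g1 = c /\ b
g2 = g1 xor c = (c /\ b) xor c
g3 = g2 /\ c = ((c /\ b) xor c) /\ c
g4 = a xor g3 = a xor (((c /\ b) xor c) /\ c)
g5 = ~g4 = ~(a xor (((c /\ b) xor c) /\ c))
At a=0, b=0, c=1: circuit gives 0, formula gives 0.
At a=0, b=0, c=0: circuit gives 1, formula gives 1.
Agrees on all 8 inputs.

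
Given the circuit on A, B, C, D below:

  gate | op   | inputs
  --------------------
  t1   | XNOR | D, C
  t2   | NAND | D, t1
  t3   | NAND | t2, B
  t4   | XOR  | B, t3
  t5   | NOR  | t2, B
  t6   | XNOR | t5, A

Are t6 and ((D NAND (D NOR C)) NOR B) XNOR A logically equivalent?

No

t1 = D XNOR C
t2 = D NAND t1 = D NAND (D XNOR C)
t5 = t2 NOR B = (D NAND (D XNOR C)) NOR B
t6 = t5 XNOR A = ((D NAND (D XNOR C)) NOR B) XNOR A
At A=0, B=0, C=1, D=1: circuit gives 0, formula gives 1.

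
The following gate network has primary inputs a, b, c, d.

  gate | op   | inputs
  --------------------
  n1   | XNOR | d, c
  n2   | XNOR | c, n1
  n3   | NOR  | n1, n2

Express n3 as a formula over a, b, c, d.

n1 = d XNOR c
n2 = c XNOR n1 = c XNOR (d XNOR c)
n3 = n1 NOR n2 = (d XNOR c) NOR (c XNOR (d XNOR c))

(d XNOR c) NOR (c XNOR (d XNOR c))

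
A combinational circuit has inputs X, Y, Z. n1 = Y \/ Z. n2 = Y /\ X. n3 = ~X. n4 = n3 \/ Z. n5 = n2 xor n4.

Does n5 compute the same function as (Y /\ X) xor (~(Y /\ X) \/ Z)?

n2 = Y /\ X
n3 = ~X
n4 = n3 \/ Z = ~X \/ Z
n5 = n2 xor n4 = (Y /\ X) xor (~X \/ Z)
At X=1, Y=0, Z=0: circuit gives 0, formula gives 1.

No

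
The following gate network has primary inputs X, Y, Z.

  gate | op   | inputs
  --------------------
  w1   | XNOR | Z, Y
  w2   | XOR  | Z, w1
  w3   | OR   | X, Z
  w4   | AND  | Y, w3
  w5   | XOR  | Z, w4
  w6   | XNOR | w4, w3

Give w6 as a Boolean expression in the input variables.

w3 = X OR Z
w4 = Y AND w3 = Y AND (X OR Z)
w6 = w4 XNOR w3 = (Y AND (X OR Z)) XNOR (X OR Z)

(Y AND (X OR Z)) XNOR (X OR Z)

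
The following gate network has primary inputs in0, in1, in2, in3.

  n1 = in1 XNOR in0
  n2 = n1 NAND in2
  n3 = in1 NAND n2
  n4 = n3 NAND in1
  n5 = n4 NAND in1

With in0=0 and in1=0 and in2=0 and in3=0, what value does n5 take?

1

n1 = 0 XNOR 0 = 1
n2 = 1 NAND 0 = 1
n3 = 0 NAND 1 = 1
n4 = 1 NAND 0 = 1
n5 = 1 NAND 0 = 1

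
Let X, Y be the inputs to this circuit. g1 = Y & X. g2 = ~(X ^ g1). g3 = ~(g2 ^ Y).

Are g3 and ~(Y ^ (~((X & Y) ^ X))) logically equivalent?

g1 = Y & X
g2 = ~(X ^ g1) = ~(X ^ (Y & X))
g3 = ~(g2 ^ Y) = ~((~(X ^ (Y & X))) ^ Y)
At X=0, Y=0: circuit gives 0, formula gives 0.
At X=0, Y=1: circuit gives 1, formula gives 1.
Agrees on all 4 inputs.

Yes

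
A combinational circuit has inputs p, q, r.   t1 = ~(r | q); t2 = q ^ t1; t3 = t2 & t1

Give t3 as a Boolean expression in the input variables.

t1 = ~(r | q)
t2 = q ^ t1 = q ^ (~(r | q))
t3 = t2 & t1 = (q ^ (~(r | q))) & (~(r | q))

(q ^ (~(r | q))) & (~(r | q))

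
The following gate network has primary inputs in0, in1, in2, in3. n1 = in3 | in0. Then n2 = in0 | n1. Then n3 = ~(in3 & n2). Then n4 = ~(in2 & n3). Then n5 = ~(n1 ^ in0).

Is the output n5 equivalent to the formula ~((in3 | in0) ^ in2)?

n1 = in3 | in0
n5 = ~(n1 ^ in0) = ~((in3 | in0) ^ in0)
At in0=0, in1=0, in2=1, in3=0: circuit gives 1, formula gives 0.

No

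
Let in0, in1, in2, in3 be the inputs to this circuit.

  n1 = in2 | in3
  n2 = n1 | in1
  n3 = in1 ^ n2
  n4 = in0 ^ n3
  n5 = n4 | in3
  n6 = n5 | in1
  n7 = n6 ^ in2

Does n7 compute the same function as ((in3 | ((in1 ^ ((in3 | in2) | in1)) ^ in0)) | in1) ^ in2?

Yes

n1 = in2 | in3
n2 = n1 | in1 = (in2 | in3) | in1
n3 = in1 ^ n2 = in1 ^ ((in2 | in3) | in1)
n4 = in0 ^ n3 = in0 ^ (in1 ^ ((in2 | in3) | in1))
n5 = n4 | in3 = (in0 ^ (in1 ^ ((in2 | in3) | in1))) | in3
n6 = n5 | in1 = ((in0 ^ (in1 ^ ((in2 | in3) | in1))) | in3) | in1
n7 = n6 ^ in2 = (((in0 ^ (in1 ^ ((in2 | in3) | in1))) | in3) | in1) ^ in2
At in0=0, in1=0, in2=0, in3=0: circuit gives 0, formula gives 0.
At in0=0, in1=0, in2=0, in3=1: circuit gives 1, formula gives 1.
Agrees on all 16 inputs.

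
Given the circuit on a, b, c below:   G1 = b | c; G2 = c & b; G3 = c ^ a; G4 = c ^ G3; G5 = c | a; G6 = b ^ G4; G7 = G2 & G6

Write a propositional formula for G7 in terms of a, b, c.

(c & b) & (b ^ (c ^ (c ^ a)))

G2 = c & b
G3 = c ^ a
G4 = c ^ G3 = c ^ (c ^ a)
G6 = b ^ G4 = b ^ (c ^ (c ^ a))
G7 = G2 & G6 = (c & b) & (b ^ (c ^ (c ^ a)))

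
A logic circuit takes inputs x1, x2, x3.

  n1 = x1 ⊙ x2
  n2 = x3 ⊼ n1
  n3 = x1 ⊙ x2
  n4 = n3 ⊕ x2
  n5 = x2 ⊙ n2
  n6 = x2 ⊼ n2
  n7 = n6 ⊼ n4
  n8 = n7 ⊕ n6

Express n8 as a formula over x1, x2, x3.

n1 = x1 ⊙ x2
n2 = x3 ⊼ n1 = x3 ⊼ (x1 ⊙ x2)
n3 = x1 ⊙ x2
n4 = n3 ⊕ x2 = (x1 ⊙ x2) ⊕ x2
n6 = x2 ⊼ n2 = x2 ⊼ (x3 ⊼ (x1 ⊙ x2))
n7 = n6 ⊼ n4 = (x2 ⊼ (x3 ⊼ (x1 ⊙ x2))) ⊼ ((x1 ⊙ x2) ⊕ x2)
n8 = n7 ⊕ n6 = ((x2 ⊼ (x3 ⊼ (x1 ⊙ x2))) ⊼ ((x1 ⊙ x2) ⊕ x2)) ⊕ (x2 ⊼ (x3 ⊼ (x1 ⊙ x2)))

((x2 ⊼ (x3 ⊼ (x1 ⊙ x2))) ⊼ ((x1 ⊙ x2) ⊕ x2)) ⊕ (x2 ⊼ (x3 ⊼ (x1 ⊙ x2)))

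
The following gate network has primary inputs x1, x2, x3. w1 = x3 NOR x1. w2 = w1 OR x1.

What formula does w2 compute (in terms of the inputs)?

(x3 NOR x1) OR x1

w1 = x3 NOR x1
w2 = w1 OR x1 = (x3 NOR x1) OR x1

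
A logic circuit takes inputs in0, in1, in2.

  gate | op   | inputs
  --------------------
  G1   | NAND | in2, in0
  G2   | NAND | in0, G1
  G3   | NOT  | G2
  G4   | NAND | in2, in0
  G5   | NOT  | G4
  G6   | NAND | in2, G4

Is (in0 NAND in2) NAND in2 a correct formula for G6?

Yes

G4 = in2 NAND in0
G6 = in2 NAND G4 = in2 NAND (in2 NAND in0)
At in0=0, in1=0, in2=1: circuit gives 0, formula gives 0.
At in0=0, in1=0, in2=0: circuit gives 1, formula gives 1.
Agrees on all 8 inputs.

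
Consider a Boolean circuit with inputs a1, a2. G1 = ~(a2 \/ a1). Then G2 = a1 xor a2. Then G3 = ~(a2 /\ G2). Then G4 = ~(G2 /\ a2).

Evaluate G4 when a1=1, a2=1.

G2 = 1 xor 1 = 0
G4 = ~(0 /\ 1) = 1

1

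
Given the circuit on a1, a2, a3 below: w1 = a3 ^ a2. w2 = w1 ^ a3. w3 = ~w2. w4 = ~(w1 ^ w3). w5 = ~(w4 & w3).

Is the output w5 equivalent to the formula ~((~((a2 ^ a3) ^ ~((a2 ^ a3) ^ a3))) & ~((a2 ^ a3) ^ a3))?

w1 = a3 ^ a2
w2 = w1 ^ a3 = (a3 ^ a2) ^ a3
w3 = ~w2 = ~((a3 ^ a2) ^ a3)
w4 = ~(w1 ^ w3) = ~((a3 ^ a2) ^ ~((a3 ^ a2) ^ a3))
w5 = ~(w4 & w3) = ~((~((a3 ^ a2) ^ ~((a3 ^ a2) ^ a3))) & ~((a3 ^ a2) ^ a3))
At a1=0, a2=0, a3=1: circuit gives 0, formula gives 0.
At a1=0, a2=0, a3=0: circuit gives 1, formula gives 1.
Agrees on all 8 inputs.

Yes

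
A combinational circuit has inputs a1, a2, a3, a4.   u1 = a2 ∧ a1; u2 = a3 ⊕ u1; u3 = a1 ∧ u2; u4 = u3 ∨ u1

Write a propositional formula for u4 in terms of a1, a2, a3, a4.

(a1 ∧ (a3 ⊕ (a2 ∧ a1))) ∨ (a2 ∧ a1)

u1 = a2 ∧ a1
u2 = a3 ⊕ u1 = a3 ⊕ (a2 ∧ a1)
u3 = a1 ∧ u2 = a1 ∧ (a3 ⊕ (a2 ∧ a1))
u4 = u3 ∨ u1 = (a1 ∧ (a3 ⊕ (a2 ∧ a1))) ∨ (a2 ∧ a1)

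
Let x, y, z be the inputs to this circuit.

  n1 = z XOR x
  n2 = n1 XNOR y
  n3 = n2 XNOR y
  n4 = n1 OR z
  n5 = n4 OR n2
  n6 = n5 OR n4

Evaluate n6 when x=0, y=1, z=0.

0

n1 = 0 XOR 0 = 0
n2 = 0 XNOR 1 = 0
n4 = 0 OR 0 = 0
n5 = 0 OR 0 = 0
n6 = 0 OR 0 = 0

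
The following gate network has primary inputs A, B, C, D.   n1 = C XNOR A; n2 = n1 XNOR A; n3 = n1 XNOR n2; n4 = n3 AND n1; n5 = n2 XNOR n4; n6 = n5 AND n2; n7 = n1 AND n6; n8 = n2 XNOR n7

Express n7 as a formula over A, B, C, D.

n1 = C XNOR A
n2 = n1 XNOR A = (C XNOR A) XNOR A
n3 = n1 XNOR n2 = (C XNOR A) XNOR ((C XNOR A) XNOR A)
n4 = n3 AND n1 = ((C XNOR A) XNOR ((C XNOR A) XNOR A)) AND (C XNOR A)
n5 = n2 XNOR n4 = ((C XNOR A) XNOR A) XNOR (((C XNOR A) XNOR ((C XNOR A) XNOR A)) AND (C XNOR A))
n6 = n5 AND n2 = (((C XNOR A) XNOR A) XNOR (((C XNOR A) XNOR ((C XNOR A) XNOR A)) AND (C XNOR A))) AND ((C XNOR A) XNOR A)
n7 = n1 AND n6 = (C XNOR A) AND ((((C XNOR A) XNOR A) XNOR (((C XNOR A) XNOR ((C XNOR A) XNOR A)) AND (C XNOR A))) AND ((C XNOR A) XNOR A))

(C XNOR A) AND ((((C XNOR A) XNOR A) XNOR (((C XNOR A) XNOR ((C XNOR A) XNOR A)) AND (C XNOR A))) AND ((C XNOR A) XNOR A))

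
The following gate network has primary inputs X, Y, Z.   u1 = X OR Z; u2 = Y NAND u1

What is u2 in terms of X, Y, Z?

u1 = X OR Z
u2 = Y NAND u1 = Y NAND (X OR Z)

Y NAND (X OR Z)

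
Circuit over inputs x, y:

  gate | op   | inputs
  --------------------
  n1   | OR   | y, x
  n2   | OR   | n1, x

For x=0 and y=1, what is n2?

n1 = 1 OR 0 = 1
n2 = 1 OR 0 = 1

1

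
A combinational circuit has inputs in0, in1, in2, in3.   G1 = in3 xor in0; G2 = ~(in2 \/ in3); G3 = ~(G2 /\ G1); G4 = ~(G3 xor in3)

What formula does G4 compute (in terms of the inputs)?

G1 = in3 xor in0
G2 = ~(in2 \/ in3)
G3 = ~(G2 /\ G1) = ~((~(in2 \/ in3)) /\ (in3 xor in0))
G4 = ~(G3 xor in3) = ~((~((~(in2 \/ in3)) /\ (in3 xor in0))) xor in3)

~((~((~(in2 \/ in3)) /\ (in3 xor in0))) xor in3)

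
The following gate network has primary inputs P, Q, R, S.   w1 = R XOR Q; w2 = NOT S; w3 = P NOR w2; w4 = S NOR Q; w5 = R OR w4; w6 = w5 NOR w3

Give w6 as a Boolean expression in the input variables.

(R OR (S NOR Q)) NOR (P NOR NOT S)

w2 = NOT S
w3 = P NOR w2 = P NOR NOT S
w4 = S NOR Q
w5 = R OR w4 = R OR (S NOR Q)
w6 = w5 NOR w3 = (R OR (S NOR Q)) NOR (P NOR NOT S)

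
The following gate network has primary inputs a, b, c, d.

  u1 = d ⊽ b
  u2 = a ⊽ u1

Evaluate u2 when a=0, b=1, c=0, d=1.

1

u1 = 1 ⊽ 1 = 0
u2 = 0 ⊽ 0 = 1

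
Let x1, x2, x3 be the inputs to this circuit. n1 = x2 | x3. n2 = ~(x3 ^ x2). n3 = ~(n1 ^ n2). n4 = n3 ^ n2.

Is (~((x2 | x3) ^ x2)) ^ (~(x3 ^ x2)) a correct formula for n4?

n1 = x2 | x3
n2 = ~(x3 ^ x2)
n3 = ~(n1 ^ n2) = ~((x2 | x3) ^ (~(x3 ^ x2)))
n4 = n3 ^ n2 = (~((x2 | x3) ^ (~(x3 ^ x2)))) ^ (~(x3 ^ x2))
At x1=0, x2=0, x3=0: circuit gives 1, formula gives 0.

No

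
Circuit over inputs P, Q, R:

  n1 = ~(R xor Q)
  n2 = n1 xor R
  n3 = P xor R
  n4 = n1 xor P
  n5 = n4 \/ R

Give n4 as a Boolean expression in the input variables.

(~(R xor Q)) xor P

n1 = ~(R xor Q)
n4 = n1 xor P = (~(R xor Q)) xor P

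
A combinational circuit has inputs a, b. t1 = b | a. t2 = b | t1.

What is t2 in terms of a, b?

t1 = b | a
t2 = b | t1 = b | (b | a)

b | (b | a)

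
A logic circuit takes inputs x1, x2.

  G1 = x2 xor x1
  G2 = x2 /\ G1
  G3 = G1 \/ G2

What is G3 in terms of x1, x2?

(x2 xor x1) \/ (x2 /\ (x2 xor x1))

G1 = x2 xor x1
G2 = x2 /\ G1 = x2 /\ (x2 xor x1)
G3 = G1 \/ G2 = (x2 xor x1) \/ (x2 /\ (x2 xor x1))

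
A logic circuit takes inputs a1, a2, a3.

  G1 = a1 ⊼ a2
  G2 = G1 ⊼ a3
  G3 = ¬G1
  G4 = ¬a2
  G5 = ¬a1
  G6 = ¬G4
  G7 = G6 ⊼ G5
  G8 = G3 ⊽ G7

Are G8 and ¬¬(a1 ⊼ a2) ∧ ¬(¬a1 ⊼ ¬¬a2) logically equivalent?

G1 = a1 ⊼ a2
G3 = ¬G1 = ¬(a1 ⊼ a2)
G4 = ¬a2
G5 = ¬a1
G6 = ¬G4 = ¬¬a2
G7 = G6 ⊼ G5 = ¬¬a2 ⊼ ¬a1
G8 = G3 ⊽ G7 = ¬(a1 ⊼ a2) ⊽ (¬¬a2 ⊼ ¬a1)
At a1=0, a2=0, a3=0: circuit gives 0, formula gives 0.
At a1=0, a2=1, a3=0: circuit gives 1, formula gives 1.
Agrees on all 8 inputs.

Yes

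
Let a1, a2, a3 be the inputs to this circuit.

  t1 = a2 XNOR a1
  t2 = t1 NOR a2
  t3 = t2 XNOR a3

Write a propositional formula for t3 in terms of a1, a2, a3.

t1 = a2 XNOR a1
t2 = t1 NOR a2 = (a2 XNOR a1) NOR a2
t3 = t2 XNOR a3 = ((a2 XNOR a1) NOR a2) XNOR a3

((a2 XNOR a1) NOR a2) XNOR a3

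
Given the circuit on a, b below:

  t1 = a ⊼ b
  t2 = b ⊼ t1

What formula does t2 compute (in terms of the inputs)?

t1 = a ⊼ b
t2 = b ⊼ t1 = b ⊼ (a ⊼ b)

b ⊼ (a ⊼ b)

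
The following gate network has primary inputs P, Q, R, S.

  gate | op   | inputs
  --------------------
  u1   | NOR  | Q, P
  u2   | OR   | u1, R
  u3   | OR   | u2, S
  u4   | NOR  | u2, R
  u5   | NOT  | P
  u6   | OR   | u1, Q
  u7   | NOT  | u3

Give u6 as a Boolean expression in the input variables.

(Q NOR P) OR Q

u1 = Q NOR P
u6 = u1 OR Q = (Q NOR P) OR Q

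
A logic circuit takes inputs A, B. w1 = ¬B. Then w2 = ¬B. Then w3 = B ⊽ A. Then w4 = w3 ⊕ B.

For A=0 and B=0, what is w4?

w3 = 0 ⊽ 0 = 1
w4 = 1 ⊕ 0 = 1

1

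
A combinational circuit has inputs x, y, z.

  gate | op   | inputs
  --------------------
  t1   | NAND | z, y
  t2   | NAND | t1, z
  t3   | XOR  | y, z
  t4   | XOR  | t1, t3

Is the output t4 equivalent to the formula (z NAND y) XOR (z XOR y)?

t1 = z NAND y
t3 = y XOR z
t4 = t1 XOR t3 = (z NAND y) XOR (y XOR z)
At x=0, y=0, z=1: circuit gives 0, formula gives 0.
At x=0, y=0, z=0: circuit gives 1, formula gives 1.
Agrees on all 8 inputs.

Yes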